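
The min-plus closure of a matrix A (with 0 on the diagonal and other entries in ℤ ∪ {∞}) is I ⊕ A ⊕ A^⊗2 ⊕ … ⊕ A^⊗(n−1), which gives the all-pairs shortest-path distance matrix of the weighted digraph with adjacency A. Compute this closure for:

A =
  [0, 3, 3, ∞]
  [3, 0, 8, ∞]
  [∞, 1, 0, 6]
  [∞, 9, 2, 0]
Closure =
  [0, 3, 3, 9]
  [3, 0, 6, 12]
  [4, 1, 0, 6]
  [6, 3, 2, 0]

This is the Floyd-Warshall all-pairs shortest-path computation. For each intermediate vertex k = 0, 1, …, 3, update dist[i][j] ← min(dist[i][j], dist[i][k] + dist[k][j]). The final matrix gives, for each (i, j), the minimum total weight of any directed path from i to j (possibly empty when i = j).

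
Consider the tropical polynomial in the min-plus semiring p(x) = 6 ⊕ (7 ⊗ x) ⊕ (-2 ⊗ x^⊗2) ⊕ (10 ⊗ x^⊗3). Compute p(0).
p(0) = -2

A tropical monomial a ⊗ x^⊗i evaluates to a + i · x. Evaluating each term at x = 0:
  Term 0 contributes 6 + 0 · 0 = 6
  Term 1 contributes 7 + 1 · 0 = 7
  Term 2 contributes -2 + 2 · 0 = -2
  Term 3 contributes 10 + 3 · 0 = 10
p(0) = ⊕ of these = min[6, 7, -2, 10] = -2.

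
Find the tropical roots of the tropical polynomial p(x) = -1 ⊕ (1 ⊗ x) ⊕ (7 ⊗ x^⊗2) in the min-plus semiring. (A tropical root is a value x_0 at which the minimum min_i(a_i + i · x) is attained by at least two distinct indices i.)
Roots: {-6, -2}

Each tropical root is a break point of the lower envelope of the lines y = a_i + i · x (there are 3 lines, with slopes 0, 1, ..., 2). Only the lines that attain the minimum somewhere contribute to roots; other lines are dominated. Here the surviving (envelope) indices are i = 2, i = 1, i = 0.
Intersections between consecutive envelope lines give the roots: for adjacent envelope indices i < j the intersection is x = (a_i − a_j) / (j − i). Reading off the sorted break points: {-6, -2}.
Verification: at each break x_0, at least two indices attain the minimum of min_i(a_i + i · x_0).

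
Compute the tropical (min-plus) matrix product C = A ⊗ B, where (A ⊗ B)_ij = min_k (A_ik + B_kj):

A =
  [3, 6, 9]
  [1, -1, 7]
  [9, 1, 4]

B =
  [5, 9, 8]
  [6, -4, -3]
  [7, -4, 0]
A ⊗ B =
  [8, 2, 3]
  [5, -5, -4]
  [7, -3, -2]

Apply the min-plus product entry-by-entry:
  C[0][0] = min over k of (A[0][0] + B[0][0] = 3 + 5 = 8, A[0][1] + B[1][0] = 6 + 6 = 12, A[0][2] + B[2][0] = 9 + 7 = 16) = 8 (attained at k = 0)
  C[0][1] = min over k of (A[0][0] + B[0][1] = 3 + 9 = 12, A[0][1] + B[1][1] = 6 + -4 = 2, A[0][2] + B[2][1] = 9 + -4 = 5) = 2 (attained at k = 1)
  C[0][2] = min over k of (A[0][0] + B[0][2] = 3 + 8 = 11, A[0][1] + B[1][2] = 6 + -3 = 3, A[0][2] + B[2][2] = 9 + 0 = 9) = 3 (attained at k = 1)
  C[1][0] = min over k of (A[1][0] + B[0][0] = 1 + 5 = 6, A[1][1] + B[1][0] = -1 + 6 = 5, A[1][2] + B[2][0] = 7 + 7 = 14) = 5 (attained at k = 1)
  C[1][1] = min over k of (A[1][0] + B[0][1] = 1 + 9 = 10, A[1][1] + B[1][1] = -1 + -4 = -5, A[1][2] + B[2][1] = 7 + -4 = 3) = -5 (attained at k = 1)
  C[1][2] = min over k of (A[1][0] + B[0][2] = 1 + 8 = 9, A[1][1] + B[1][2] = -1 + -3 = -4, A[1][2] + B[2][2] = 7 + 0 = 7) = -4 (attained at k = 1)
  C[2][0] = min over k of (A[2][0] + B[0][0] = 9 + 5 = 14, A[2][1] + B[1][0] = 1 + 6 = 7, A[2][2] + B[2][0] = 4 + 7 = 11) = 7 (attained at k = 1)
  C[2][1] = min over k of (A[2][0] + B[0][1] = 9 + 9 = 18, A[2][1] + B[1][1] = 1 + -4 = -3, A[2][2] + B[2][1] = 4 + -4 = 0) = -3 (attained at k = 1)
  C[2][2] = min over k of (A[2][0] + B[0][2] = 9 + 8 = 17, A[2][1] + B[1][2] = 1 + -3 = -2, A[2][2] + B[2][2] = 4 + 0 = 4) = -2 (attained at k = 1)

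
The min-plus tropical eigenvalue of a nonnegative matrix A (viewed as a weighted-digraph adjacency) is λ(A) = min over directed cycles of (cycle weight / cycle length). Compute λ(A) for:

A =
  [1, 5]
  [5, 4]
λ(A) = 1

Enumerate directed cycles and compute their means (weight / length). Sample:
  cycle 0 → 0: weight = 1, length = 1, mean = 1/1 ≈ 1.000
  cycle 1 → 1: weight = 4, length = 1, mean = 4/1 ≈ 4.000
  cycle 0 → 1 → 0: weight = 10, length = 2, mean = 10/2 ≈ 5.000
  cycle 1 → 0 → 1: weight = 10, length = 2, mean = 10/2 ≈ 5.000
Minimum mean = 1.000, attained e.g. along the cycle 0 → 0 with weight 1 and length 1. So λ(A) = 1/1 = 1.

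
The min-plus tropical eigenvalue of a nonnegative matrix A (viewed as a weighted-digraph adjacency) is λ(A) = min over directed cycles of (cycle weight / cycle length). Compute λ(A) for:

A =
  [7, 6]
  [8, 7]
λ(A) = 7

Enumerate directed cycles and compute their means (weight / length). Sample:
  cycle 0 → 0: weight = 7, length = 1, mean = 7/1 ≈ 7.000
  cycle 1 → 1: weight = 7, length = 1, mean = 7/1 ≈ 7.000
  cycle 0 → 1 → 0: weight = 14, length = 2, mean = 14/2 ≈ 7.000
  cycle 1 → 0 → 1: weight = 14, length = 2, mean = 14/2 ≈ 7.000
Minimum mean = 7.000, attained e.g. along the cycle 0 → 0 with weight 7 and length 1. So λ(A) = 7/1 = 7.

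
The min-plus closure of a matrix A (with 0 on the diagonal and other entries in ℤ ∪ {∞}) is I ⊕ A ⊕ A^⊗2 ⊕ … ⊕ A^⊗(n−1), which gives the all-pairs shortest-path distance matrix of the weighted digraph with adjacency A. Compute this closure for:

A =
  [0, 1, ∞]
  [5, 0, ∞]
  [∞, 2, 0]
Closure =
  [0, 1, ∞]
  [5, 0, ∞]
  [7, 2, 0]

This is the Floyd-Warshall all-pairs shortest-path computation. For each intermediate vertex k = 0, 1, …, 2, update dist[i][j] ← min(dist[i][j], dist[i][k] + dist[k][j]). The final matrix gives, for each (i, j), the minimum total weight of any directed path from i to j (possibly empty when i = j).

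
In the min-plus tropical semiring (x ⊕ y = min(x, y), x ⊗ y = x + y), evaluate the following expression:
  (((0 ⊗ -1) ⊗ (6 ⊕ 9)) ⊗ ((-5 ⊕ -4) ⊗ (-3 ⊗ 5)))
(((0 ⊗ -1) ⊗ (6 ⊕ 9)) ⊗ ((-5 ⊕ -4) ⊗ (-3 ⊗ 5))) = 2

Expand innermost to outermost. Recall ⊕ takes the minimum of its arguments and ⊗ takes their sum. Working out the expression (((0 ⊗ -1) ⊗ (6 ⊕ 9)) ⊗ ((-5 ⊕ -4) ⊗ (-3 ⊗ 5))) gives 2.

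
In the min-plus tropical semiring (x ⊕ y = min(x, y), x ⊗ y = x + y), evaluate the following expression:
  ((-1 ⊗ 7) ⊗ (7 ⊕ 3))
((-1 ⊗ 7) ⊗ (7 ⊕ 3)) = 9

Expand innermost to outermost. Recall ⊕ takes the minimum of its arguments and ⊗ takes their sum. Working out the expression ((-1 ⊗ 7) ⊗ (7 ⊕ 3)) gives 9.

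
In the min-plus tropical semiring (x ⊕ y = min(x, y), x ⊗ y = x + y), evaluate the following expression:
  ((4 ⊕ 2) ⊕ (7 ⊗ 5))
((4 ⊕ 2) ⊕ (7 ⊗ 5)) = 2

Expand innermost to outermost. Recall ⊕ takes the minimum of its arguments and ⊗ takes their sum. Working out the expression ((4 ⊕ 2) ⊕ (7 ⊗ 5)) gives 2.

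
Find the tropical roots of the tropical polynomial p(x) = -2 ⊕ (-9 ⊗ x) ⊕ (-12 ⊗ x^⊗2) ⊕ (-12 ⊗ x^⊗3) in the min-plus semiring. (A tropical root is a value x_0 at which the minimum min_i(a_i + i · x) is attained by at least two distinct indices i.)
Roots: {0, 3, 7}

Each tropical root is a break point of the lower envelope of the lines y = a_i + i · x (there are 4 lines, with slopes 0, 1, ..., 3). Only the lines that attain the minimum somewhere contribute to roots; other lines are dominated. Here the surviving (envelope) indices are i = 3, i = 2, i = 1, i = 0.
Intersections between consecutive envelope lines give the roots: for adjacent envelope indices i < j the intersection is x = (a_i − a_j) / (j − i). Reading off the sorted break points: {0, 3, 7}.
Verification: at each break x_0, at least two indices attain the minimum of min_i(a_i + i · x_0).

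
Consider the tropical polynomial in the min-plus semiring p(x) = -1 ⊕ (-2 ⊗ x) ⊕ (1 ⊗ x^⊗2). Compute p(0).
p(0) = -2

A tropical monomial a ⊗ x^⊗i evaluates to a + i · x. Evaluating each term at x = 0:
  Term 0 contributes -1 + 0 · 0 = -1
  Term 1 contributes -2 + 1 · 0 = -2
  Term 2 contributes 1 + 2 · 0 = 1
p(0) = ⊕ of these = min[-1, -2, 1] = -2.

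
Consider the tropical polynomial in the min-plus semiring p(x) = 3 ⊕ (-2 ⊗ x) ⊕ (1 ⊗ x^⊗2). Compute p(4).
p(4) = 2

A tropical monomial a ⊗ x^⊗i evaluates to a + i · x. Evaluating each term at x = 4:
  Term 0 contributes 3 + 0 · 4 = 3
  Term 1 contributes -2 + 1 · 4 = 2
  Term 2 contributes 1 + 2 · 4 = 9
p(4) = ⊕ of these = min[3, 2, 9] = 2.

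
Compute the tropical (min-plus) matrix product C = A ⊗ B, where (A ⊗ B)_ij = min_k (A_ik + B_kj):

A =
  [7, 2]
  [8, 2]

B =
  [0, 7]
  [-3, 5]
A ⊗ B =
  [-1, 7]
  [-1, 7]

Apply the min-plus product entry-by-entry:
  C[0][0] = min over k of (A[0][0] + B[0][0] = 7 + 0 = 7, A[0][1] + B[1][0] = 2 + -3 = -1) = -1 (attained at k = 1)
  C[0][1] = min over k of (A[0][0] + B[0][1] = 7 + 7 = 14, A[0][1] + B[1][1] = 2 + 5 = 7) = 7 (attained at k = 1)
  C[1][0] = min over k of (A[1][0] + B[0][0] = 8 + 0 = 8, A[1][1] + B[1][0] = 2 + -3 = -1) = -1 (attained at k = 1)
  C[1][1] = min over k of (A[1][0] + B[0][1] = 8 + 7 = 15, A[1][1] + B[1][1] = 2 + 5 = 7) = 7 (attained at k = 1)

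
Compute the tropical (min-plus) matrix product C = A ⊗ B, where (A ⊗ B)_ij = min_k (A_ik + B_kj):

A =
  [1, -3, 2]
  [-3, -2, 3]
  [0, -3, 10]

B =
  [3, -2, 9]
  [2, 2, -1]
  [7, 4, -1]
A ⊗ B =
  [-1, -1, -4]
  [0, -5, -3]
  [-1, -2, -4]

Apply the min-plus product entry-by-entry:
  C[0][0] = min over k of (A[0][0] + B[0][0] = 1 + 3 = 4, A[0][1] + B[1][0] = -3 + 2 = -1, A[0][2] + B[2][0] = 2 + 7 = 9) = -1 (attained at k = 1)
  C[0][1] = min over k of (A[0][0] + B[0][1] = 1 + -2 = -1, A[0][1] + B[1][1] = -3 + 2 = -1, A[0][2] + B[2][1] = 2 + 4 = 6) = -1 (attained at k = 0)
  C[0][2] = min over k of (A[0][0] + B[0][2] = 1 + 9 = 10, A[0][1] + B[1][2] = -3 + -1 = -4, A[0][2] + B[2][2] = 2 + -1 = 1) = -4 (attained at k = 1)
  C[1][0] = min over k of (A[1][0] + B[0][0] = -3 + 3 = 0, A[1][1] + B[1][0] = -2 + 2 = 0, A[1][2] + B[2][0] = 3 + 7 = 10) = 0 (attained at k = 0)
  C[1][1] = min over k of (A[1][0] + B[0][1] = -3 + -2 = -5, A[1][1] + B[1][1] = -2 + 2 = 0, A[1][2] + B[2][1] = 3 + 4 = 7) = -5 (attained at k = 0)
  C[1][2] = min over k of (A[1][0] + B[0][2] = -3 + 9 = 6, A[1][1] + B[1][2] = -2 + -1 = -3, A[1][2] + B[2][2] = 3 + -1 = 2) = -3 (attained at k = 1)
  C[2][0] = min over k of (A[2][0] + B[0][0] = 0 + 3 = 3, A[2][1] + B[1][0] = -3 + 2 = -1, A[2][2] + B[2][0] = 10 + 7 = 17) = -1 (attained at k = 1)
  C[2][1] = min over k of (A[2][0] + B[0][1] = 0 + -2 = -2, A[2][1] + B[1][1] = -3 + 2 = -1, A[2][2] + B[2][1] = 10 + 4 = 14) = -2 (attained at k = 0)
  C[2][2] = min over k of (A[2][0] + B[0][2] = 0 + 9 = 9, A[2][1] + B[1][2] = -3 + -1 = -4, A[2][2] + B[2][2] = 10 + -1 = 9) = -4 (attained at k = 1)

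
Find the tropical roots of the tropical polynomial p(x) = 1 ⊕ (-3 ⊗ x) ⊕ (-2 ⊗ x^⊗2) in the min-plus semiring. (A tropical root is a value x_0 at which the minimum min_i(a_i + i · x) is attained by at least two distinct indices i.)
Roots: {-1, 4}

Each tropical root is a break point of the lower envelope of the lines y = a_i + i · x (there are 3 lines, with slopes 0, 1, ..., 2). Only the lines that attain the minimum somewhere contribute to roots; other lines are dominated. Here the surviving (envelope) indices are i = 2, i = 1, i = 0.
Intersections between consecutive envelope lines give the roots: for adjacent envelope indices i < j the intersection is x = (a_i − a_j) / (j − i). Reading off the sorted break points: {-1, 4}.
Verification: at each break x_0, at least two indices attain the minimum of min_i(a_i + i · x_0).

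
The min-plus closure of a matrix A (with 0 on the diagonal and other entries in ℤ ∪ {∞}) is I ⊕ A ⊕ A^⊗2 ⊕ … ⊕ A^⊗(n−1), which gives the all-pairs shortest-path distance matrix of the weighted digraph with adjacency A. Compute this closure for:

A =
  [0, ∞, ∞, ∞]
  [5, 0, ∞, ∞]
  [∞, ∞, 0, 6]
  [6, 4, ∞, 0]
Closure =
  [0, ∞, ∞, ∞]
  [5, 0, ∞, ∞]
  [12, 10, 0, 6]
  [6, 4, ∞, 0]

This is the Floyd-Warshall all-pairs shortest-path computation. For each intermediate vertex k = 0, 1, …, 3, update dist[i][j] ← min(dist[i][j], dist[i][k] + dist[k][j]). The final matrix gives, for each (i, j), the minimum total weight of any directed path from i to j (possibly empty when i = j).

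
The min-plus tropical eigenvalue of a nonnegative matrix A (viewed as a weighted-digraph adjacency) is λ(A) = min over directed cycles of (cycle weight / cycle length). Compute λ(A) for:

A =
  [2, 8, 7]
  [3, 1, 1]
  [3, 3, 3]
λ(A) = 1

Enumerate directed cycles and compute their means (weight / length). Sample:
  cycle 0 → 0: weight = 2, length = 1, mean = 2/1 ≈ 2.000
  cycle 1 → 1: weight = 1, length = 1, mean = 1/1 ≈ 1.000
  cycle 2 → 2: weight = 3, length = 1, mean = 3/1 ≈ 3.000
  cycle 0 → 1 → 0: weight = 11, length = 2, mean = 11/2 ≈ 5.500
  cycle 0 → 2 → 0: weight = 10, length = 2, mean = 10/2 ≈ 5.000
  cycle 1 → 0 → 1: weight = 11, length = 2, mean = 11/2 ≈ 5.500
Minimum mean = 1.000, attained e.g. along the cycle 1 → 1 with weight 1 and length 1. So λ(A) = 1/1 = 1.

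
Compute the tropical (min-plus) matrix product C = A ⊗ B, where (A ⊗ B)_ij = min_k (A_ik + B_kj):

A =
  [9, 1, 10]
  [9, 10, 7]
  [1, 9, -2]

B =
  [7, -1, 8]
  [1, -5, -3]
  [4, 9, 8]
A ⊗ B =
  [2, -4, -2]
  [11, 5, 7]
  [2, 0, 6]

Apply the min-plus product entry-by-entry:
  C[0][0] = min over k of (A[0][0] + B[0][0] = 9 + 7 = 16, A[0][1] + B[1][0] = 1 + 1 = 2, A[0][2] + B[2][0] = 10 + 4 = 14) = 2 (attained at k = 1)
  C[0][1] = min over k of (A[0][0] + B[0][1] = 9 + -1 = 8, A[0][1] + B[1][1] = 1 + -5 = -4, A[0][2] + B[2][1] = 10 + 9 = 19) = -4 (attained at k = 1)
  C[0][2] = min over k of (A[0][0] + B[0][2] = 9 + 8 = 17, A[0][1] + B[1][2] = 1 + -3 = -2, A[0][2] + B[2][2] = 10 + 8 = 18) = -2 (attained at k = 1)
  C[1][0] = min over k of (A[1][0] + B[0][0] = 9 + 7 = 16, A[1][1] + B[1][0] = 10 + 1 = 11, A[1][2] + B[2][0] = 7 + 4 = 11) = 11 (attained at k = 1)
  C[1][1] = min over k of (A[1][0] + B[0][1] = 9 + -1 = 8, A[1][1] + B[1][1] = 10 + -5 = 5, A[1][2] + B[2][1] = 7 + 9 = 16) = 5 (attained at k = 1)
  C[1][2] = min over k of (A[1][0] + B[0][2] = 9 + 8 = 17, A[1][1] + B[1][2] = 10 + -3 = 7, A[1][2] + B[2][2] = 7 + 8 = 15) = 7 (attained at k = 1)
  C[2][0] = min over k of (A[2][0] + B[0][0] = 1 + 7 = 8, A[2][1] + B[1][0] = 9 + 1 = 10, A[2][2] + B[2][0] = -2 + 4 = 2) = 2 (attained at k = 2)
  C[2][1] = min over k of (A[2][0] + B[0][1] = 1 + -1 = 0, A[2][1] + B[1][1] = 9 + -5 = 4, A[2][2] + B[2][1] = -2 + 9 = 7) = 0 (attained at k = 0)
  C[2][2] = min over k of (A[2][0] + B[0][2] = 1 + 8 = 9, A[2][1] + B[1][2] = 9 + -3 = 6, A[2][2] + B[2][2] = -2 + 8 = 6) = 6 (attained at k = 1)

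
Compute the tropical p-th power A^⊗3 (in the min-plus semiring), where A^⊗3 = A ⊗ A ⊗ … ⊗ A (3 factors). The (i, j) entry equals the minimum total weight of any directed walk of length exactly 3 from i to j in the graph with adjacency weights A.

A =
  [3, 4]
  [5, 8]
A^⊗3 =
  [9, 10]
  [11, 12]

Each entry (A^⊗3)_ij equals the minimum over all length-3 walks i = v_0 → v_1 → … → v_3 = j of Σ_t A[v_t][v_{t+1}]. For example, for (i, j) = (0, 1) we minimise over 4 possible intermediate vertex sequences; the minimum is 10, attained along the walk 0 → 0 → 0 → 1.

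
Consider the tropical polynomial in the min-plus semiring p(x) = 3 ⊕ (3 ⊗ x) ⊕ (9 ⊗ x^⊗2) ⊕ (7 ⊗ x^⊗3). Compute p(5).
p(5) = 3

A tropical monomial a ⊗ x^⊗i evaluates to a + i · x. Evaluating each term at x = 5:
  Term 0 contributes 3 + 0 · 5 = 3
  Term 1 contributes 3 + 1 · 5 = 8
  Term 2 contributes 9 + 2 · 5 = 19
  Term 3 contributes 7 + 3 · 5 = 22
p(5) = ⊕ of these = min[3, 8, 19, 22] = 3.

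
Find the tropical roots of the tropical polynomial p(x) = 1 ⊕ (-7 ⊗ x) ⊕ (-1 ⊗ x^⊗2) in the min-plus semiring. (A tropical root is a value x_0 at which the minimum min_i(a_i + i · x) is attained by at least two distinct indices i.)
Roots: {-6, 8}

Each tropical root is a break point of the lower envelope of the lines y = a_i + i · x (there are 3 lines, with slopes 0, 1, ..., 2). Only the lines that attain the minimum somewhere contribute to roots; other lines are dominated. Here the surviving (envelope) indices are i = 2, i = 1, i = 0.
Intersections between consecutive envelope lines give the roots: for adjacent envelope indices i < j the intersection is x = (a_i − a_j) / (j − i). Reading off the sorted break points: {-6, 8}.
Verification: at each break x_0, at least two indices attain the minimum of min_i(a_i + i · x_0).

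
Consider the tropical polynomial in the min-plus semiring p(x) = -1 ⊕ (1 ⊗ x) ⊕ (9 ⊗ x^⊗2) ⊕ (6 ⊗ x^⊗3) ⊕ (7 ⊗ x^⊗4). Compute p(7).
p(7) = -1

A tropical monomial a ⊗ x^⊗i evaluates to a + i · x. Evaluating each term at x = 7:
  Term 0 contributes -1 + 0 · 7 = -1
  Term 1 contributes 1 + 1 · 7 = 8
  Term 2 contributes 9 + 2 · 7 = 23
  Term 3 contributes 6 + 3 · 7 = 27
  Term 4 contributes 7 + 4 · 7 = 35
p(7) = ⊕ of these = min[-1, 8, 23, 27, 35] = -1.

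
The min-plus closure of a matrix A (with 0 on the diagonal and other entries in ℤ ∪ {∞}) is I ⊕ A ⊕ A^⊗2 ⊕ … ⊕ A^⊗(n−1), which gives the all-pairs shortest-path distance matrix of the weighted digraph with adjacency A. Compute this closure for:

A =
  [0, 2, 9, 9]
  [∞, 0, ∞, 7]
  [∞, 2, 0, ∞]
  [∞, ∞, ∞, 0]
Closure =
  [0, 2, 9, 9]
  [∞, 0, ∞, 7]
  [∞, 2, 0, 9]
  [∞, ∞, ∞, 0]

This is the Floyd-Warshall all-pairs shortest-path computation. For each intermediate vertex k = 0, 1, …, 3, update dist[i][j] ← min(dist[i][j], dist[i][k] + dist[k][j]). The final matrix gives, for each (i, j), the minimum total weight of any directed path from i to j (possibly empty when i = j).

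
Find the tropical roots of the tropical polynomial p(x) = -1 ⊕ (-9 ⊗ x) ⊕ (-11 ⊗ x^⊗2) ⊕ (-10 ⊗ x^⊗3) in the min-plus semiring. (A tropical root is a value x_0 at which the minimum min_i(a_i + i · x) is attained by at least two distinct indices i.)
Roots: {-1, 2, 8}

Each tropical root is a break point of the lower envelope of the lines y = a_i + i · x (there are 4 lines, with slopes 0, 1, ..., 3). Only the lines that attain the minimum somewhere contribute to roots; other lines are dominated. Here the surviving (envelope) indices are i = 3, i = 2, i = 1, i = 0.
Intersections between consecutive envelope lines give the roots: for adjacent envelope indices i < j the intersection is x = (a_i − a_j) / (j − i). Reading off the sorted break points: {-1, 2, 8}.
Verification: at each break x_0, at least two indices attain the minimum of min_i(a_i + i · x_0).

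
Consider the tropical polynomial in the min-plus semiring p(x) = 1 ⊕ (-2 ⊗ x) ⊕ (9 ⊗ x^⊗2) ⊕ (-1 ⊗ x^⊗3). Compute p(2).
p(2) = 0

A tropical monomial a ⊗ x^⊗i evaluates to a + i · x. Evaluating each term at x = 2:
  Term 0 contributes 1 + 0 · 2 = 1
  Term 1 contributes -2 + 1 · 2 = 0
  Term 2 contributes 9 + 2 · 2 = 13
  Term 3 contributes -1 + 3 · 2 = 5
p(2) = ⊕ of these = min[1, 0, 13, 5] = 0.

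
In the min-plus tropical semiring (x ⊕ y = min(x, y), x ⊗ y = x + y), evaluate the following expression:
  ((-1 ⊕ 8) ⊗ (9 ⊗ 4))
((-1 ⊕ 8) ⊗ (9 ⊗ 4)) = 12

Expand innermost to outermost. Recall ⊕ takes the minimum of its arguments and ⊗ takes their sum. Working out the expression ((-1 ⊕ 8) ⊗ (9 ⊗ 4)) gives 12.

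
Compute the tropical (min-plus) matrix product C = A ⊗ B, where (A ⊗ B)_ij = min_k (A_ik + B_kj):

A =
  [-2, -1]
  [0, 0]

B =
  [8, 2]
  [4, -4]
A ⊗ B =
  [3, -5]
  [4, -4]

Apply the min-plus product entry-by-entry:
  C[0][0] = min over k of (A[0][0] + B[0][0] = -2 + 8 = 6, A[0][1] + B[1][0] = -1 + 4 = 3) = 3 (attained at k = 1)
  C[0][1] = min over k of (A[0][0] + B[0][1] = -2 + 2 = 0, A[0][1] + B[1][1] = -1 + -4 = -5) = -5 (attained at k = 1)
  C[1][0] = min over k of (A[1][0] + B[0][0] = 0 + 8 = 8, A[1][1] + B[1][0] = 0 + 4 = 4) = 4 (attained at k = 1)
  C[1][1] = min over k of (A[1][0] + B[0][1] = 0 + 2 = 2, A[1][1] + B[1][1] = 0 + -4 = -4) = -4 (attained at k = 1)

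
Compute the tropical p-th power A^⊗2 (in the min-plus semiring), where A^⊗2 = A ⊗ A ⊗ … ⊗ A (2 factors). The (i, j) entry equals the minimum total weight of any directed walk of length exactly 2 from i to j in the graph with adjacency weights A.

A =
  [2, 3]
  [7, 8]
A^⊗2 =
  [4, 5]
  [9, 10]

Each entry (A^⊗2)_ij equals the minimum over all length-2 walks i = v_0 → v_1 → … → v_2 = j of Σ_t A[v_t][v_{t+1}]. For example, for (i, j) = (0, 1) we minimise over 2 possible intermediate vertex sequences; the minimum is 5, attained along the walk 0 → 0 → 1.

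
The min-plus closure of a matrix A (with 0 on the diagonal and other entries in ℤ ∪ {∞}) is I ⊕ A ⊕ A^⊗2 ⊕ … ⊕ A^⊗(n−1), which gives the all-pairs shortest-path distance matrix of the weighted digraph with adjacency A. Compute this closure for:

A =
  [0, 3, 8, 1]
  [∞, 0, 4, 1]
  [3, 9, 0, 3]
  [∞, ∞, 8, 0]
Closure =
  [0, 3, 7, 1]
  [7, 0, 4, 1]
  [3, 6, 0, 3]
  [11, 14, 8, 0]

This is the Floyd-Warshall all-pairs shortest-path computation. For each intermediate vertex k = 0, 1, …, 3, update dist[i][j] ← min(dist[i][j], dist[i][k] + dist[k][j]). The final matrix gives, for each (i, j), the minimum total weight of any directed path from i to j (possibly empty when i = j).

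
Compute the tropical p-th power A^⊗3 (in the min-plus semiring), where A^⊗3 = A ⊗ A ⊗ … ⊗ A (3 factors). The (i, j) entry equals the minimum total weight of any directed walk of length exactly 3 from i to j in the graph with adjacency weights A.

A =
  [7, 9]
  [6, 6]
A^⊗3 =
  [21, 21]
  [18, 18]

Each entry (A^⊗3)_ij equals the minimum over all length-3 walks i = v_0 → v_1 → … → v_3 = j of Σ_t A[v_t][v_{t+1}]. For example, for (i, j) = (0, 1) we minimise over 4 possible intermediate vertex sequences; the minimum is 21, attained along the walk 0 → 1 → 1 → 1.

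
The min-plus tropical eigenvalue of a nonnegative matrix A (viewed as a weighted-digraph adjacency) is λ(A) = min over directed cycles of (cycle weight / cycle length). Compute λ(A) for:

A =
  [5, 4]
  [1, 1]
λ(A) = 1

Enumerate directed cycles and compute their means (weight / length). Sample:
  cycle 0 → 0: weight = 5, length = 1, mean = 5/1 ≈ 5.000
  cycle 1 → 1: weight = 1, length = 1, mean = 1/1 ≈ 1.000
  cycle 0 → 1 → 0: weight = 5, length = 2, mean = 5/2 ≈ 2.500
  cycle 1 → 0 → 1: weight = 5, length = 2, mean = 5/2 ≈ 2.500
Minimum mean = 1.000, attained e.g. along the cycle 1 → 1 with weight 1 and length 1. So λ(A) = 1/1 = 1.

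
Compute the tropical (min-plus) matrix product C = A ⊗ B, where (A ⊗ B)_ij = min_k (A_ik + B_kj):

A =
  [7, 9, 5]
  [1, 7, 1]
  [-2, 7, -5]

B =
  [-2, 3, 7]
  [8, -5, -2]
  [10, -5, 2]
A ⊗ B =
  [5, 0, 7]
  [-1, -4, 3]
  [-4, -10, -3]

Apply the min-plus product entry-by-entry:
  C[0][0] = min over k of (A[0][0] + B[0][0] = 7 + -2 = 5, A[0][1] + B[1][0] = 9 + 8 = 17, A[0][2] + B[2][0] = 5 + 10 = 15) = 5 (attained at k = 0)
  C[0][1] = min over k of (A[0][0] + B[0][1] = 7 + 3 = 10, A[0][1] + B[1][1] = 9 + -5 = 4, A[0][2] + B[2][1] = 5 + -5 = 0) = 0 (attained at k = 2)
  C[0][2] = min over k of (A[0][0] + B[0][2] = 7 + 7 = 14, A[0][1] + B[1][2] = 9 + -2 = 7, A[0][2] + B[2][2] = 5 + 2 = 7) = 7 (attained at k = 1)
  C[1][0] = min over k of (A[1][0] + B[0][0] = 1 + -2 = -1, A[1][1] + B[1][0] = 7 + 8 = 15, A[1][2] + B[2][0] = 1 + 10 = 11) = -1 (attained at k = 0)
  C[1][1] = min over k of (A[1][0] + B[0][1] = 1 + 3 = 4, A[1][1] + B[1][1] = 7 + -5 = 2, A[1][2] + B[2][1] = 1 + -5 = -4) = -4 (attained at k = 2)
  C[1][2] = min over k of (A[1][0] + B[0][2] = 1 + 7 = 8, A[1][1] + B[1][2] = 7 + -2 = 5, A[1][2] + B[2][2] = 1 + 2 = 3) = 3 (attained at k = 2)
  C[2][0] = min over k of (A[2][0] + B[0][0] = -2 + -2 = -4, A[2][1] + B[1][0] = 7 + 8 = 15, A[2][2] + B[2][0] = -5 + 10 = 5) = -4 (attained at k = 0)
  C[2][1] = min over k of (A[2][0] + B[0][1] = -2 + 3 = 1, A[2][1] + B[1][1] = 7 + -5 = 2, A[2][2] + B[2][1] = -5 + -5 = -10) = -10 (attained at k = 2)
  C[2][2] = min over k of (A[2][0] + B[0][2] = -2 + 7 = 5, A[2][1] + B[1][2] = 7 + -2 = 5, A[2][2] + B[2][2] = -5 + 2 = -3) = -3 (attained at k = 2)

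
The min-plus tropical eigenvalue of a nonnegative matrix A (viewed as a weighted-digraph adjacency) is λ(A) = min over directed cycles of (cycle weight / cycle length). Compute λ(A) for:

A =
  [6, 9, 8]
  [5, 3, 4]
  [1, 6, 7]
λ(A) = 3

Enumerate directed cycles and compute their means (weight / length). Sample:
  cycle 0 → 0: weight = 6, length = 1, mean = 6/1 ≈ 6.000
  cycle 1 → 1: weight = 3, length = 1, mean = 3/1 ≈ 3.000
  cycle 2 → 2: weight = 7, length = 1, mean = 7/1 ≈ 7.000
  cycle 0 → 1 → 0: weight = 14, length = 2, mean = 14/2 ≈ 7.000
  cycle 0 → 2 → 0: weight = 9, length = 2, mean = 9/2 ≈ 4.500
  cycle 1 → 0 → 1: weight = 14, length = 2, mean = 14/2 ≈ 7.000
Minimum mean = 3.000, attained e.g. along the cycle 1 → 1 with weight 3 and length 1. So λ(A) = 3/1 = 3.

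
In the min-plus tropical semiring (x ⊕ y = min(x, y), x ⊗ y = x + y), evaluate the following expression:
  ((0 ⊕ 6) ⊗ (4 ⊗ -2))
((0 ⊕ 6) ⊗ (4 ⊗ -2)) = 2

Expand innermost to outermost. Recall ⊕ takes the minimum of its arguments and ⊗ takes their sum. Working out the expression ((0 ⊕ 6) ⊗ (4 ⊗ -2)) gives 2.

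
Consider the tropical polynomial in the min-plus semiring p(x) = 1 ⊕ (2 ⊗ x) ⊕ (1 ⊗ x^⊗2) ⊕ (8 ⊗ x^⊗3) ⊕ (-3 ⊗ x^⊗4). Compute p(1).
p(1) = 1

A tropical monomial a ⊗ x^⊗i evaluates to a + i · x. Evaluating each term at x = 1:
  Term 0 contributes 1 + 0 · 1 = 1
  Term 1 contributes 2 + 1 · 1 = 3
  Term 2 contributes 1 + 2 · 1 = 3
  Term 3 contributes 8 + 3 · 1 = 11
  Term 4 contributes -3 + 4 · 1 = 1
p(1) = ⊕ of these = min[1, 3, 3, 11, 1] = 1.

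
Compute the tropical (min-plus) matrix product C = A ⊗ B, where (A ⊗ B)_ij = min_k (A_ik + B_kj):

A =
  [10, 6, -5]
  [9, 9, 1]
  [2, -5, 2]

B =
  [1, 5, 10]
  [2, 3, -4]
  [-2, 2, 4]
A ⊗ B =
  [-7, -3, -1]
  [-1, 3, 5]
  [-3, -2, -9]

Apply the min-plus product entry-by-entry:
  C[0][0] = min over k of (A[0][0] + B[0][0] = 10 + 1 = 11, A[0][1] + B[1][0] = 6 + 2 = 8, A[0][2] + B[2][0] = -5 + -2 = -7) = -7 (attained at k = 2)
  C[0][1] = min over k of (A[0][0] + B[0][1] = 10 + 5 = 15, A[0][1] + B[1][1] = 6 + 3 = 9, A[0][2] + B[2][1] = -5 + 2 = -3) = -3 (attained at k = 2)
  C[0][2] = min over k of (A[0][0] + B[0][2] = 10 + 10 = 20, A[0][1] + B[1][2] = 6 + -4 = 2, A[0][2] + B[2][2] = -5 + 4 = -1) = -1 (attained at k = 2)
  C[1][0] = min over k of (A[1][0] + B[0][0] = 9 + 1 = 10, A[1][1] + B[1][0] = 9 + 2 = 11, A[1][2] + B[2][0] = 1 + -2 = -1) = -1 (attained at k = 2)
  C[1][1] = min over k of (A[1][0] + B[0][1] = 9 + 5 = 14, A[1][1] + B[1][1] = 9 + 3 = 12, A[1][2] + B[2][1] = 1 + 2 = 3) = 3 (attained at k = 2)
  C[1][2] = min over k of (A[1][0] + B[0][2] = 9 + 10 = 19, A[1][1] + B[1][2] = 9 + -4 = 5, A[1][2] + B[2][2] = 1 + 4 = 5) = 5 (attained at k = 1)
  C[2][0] = min over k of (A[2][0] + B[0][0] = 2 + 1 = 3, A[2][1] + B[1][0] = -5 + 2 = -3, A[2][2] + B[2][0] = 2 + -2 = 0) = -3 (attained at k = 1)
  C[2][1] = min over k of (A[2][0] + B[0][1] = 2 + 5 = 7, A[2][1] + B[1][1] = -5 + 3 = -2, A[2][2] + B[2][1] = 2 + 2 = 4) = -2 (attained at k = 1)
  C[2][2] = min over k of (A[2][0] + B[0][2] = 2 + 10 = 12, A[2][1] + B[1][2] = -5 + -4 = -9, A[2][2] + B[2][2] = 2 + 4 = 6) = -9 (attained at k = 1)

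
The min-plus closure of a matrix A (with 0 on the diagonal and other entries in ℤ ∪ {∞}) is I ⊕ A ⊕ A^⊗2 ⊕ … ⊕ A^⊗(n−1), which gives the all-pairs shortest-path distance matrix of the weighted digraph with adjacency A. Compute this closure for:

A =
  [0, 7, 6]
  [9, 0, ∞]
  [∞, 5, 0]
Closure =
  [0, 7, 6]
  [9, 0, 15]
  [14, 5, 0]

This is the Floyd-Warshall all-pairs shortest-path computation. For each intermediate vertex k = 0, 1, …, 2, update dist[i][j] ← min(dist[i][j], dist[i][k] + dist[k][j]). The final matrix gives, for each (i, j), the minimum total weight of any directed path from i to j (possibly empty when i = j).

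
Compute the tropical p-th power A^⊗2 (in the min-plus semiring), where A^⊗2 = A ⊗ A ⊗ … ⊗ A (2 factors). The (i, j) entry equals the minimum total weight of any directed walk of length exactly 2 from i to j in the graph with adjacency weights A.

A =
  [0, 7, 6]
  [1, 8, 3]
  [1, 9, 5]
A^⊗2 =
  [0, 7, 6]
  [1, 8, 7]
  [1, 8, 7]

Each entry (A^⊗2)_ij equals the minimum over all length-2 walks i = v_0 → v_1 → … → v_2 = j of Σ_t A[v_t][v_{t+1}]. For example, for (i, j) = (0, 2) we minimise over 3 possible intermediate vertex sequences; the minimum is 6, attained along the walk 0 → 0 → 2.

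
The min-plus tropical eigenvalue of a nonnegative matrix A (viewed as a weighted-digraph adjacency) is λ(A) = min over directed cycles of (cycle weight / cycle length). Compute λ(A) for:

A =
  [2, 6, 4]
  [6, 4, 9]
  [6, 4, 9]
λ(A) = 2

Enumerate directed cycles and compute their means (weight / length). Sample:
  cycle 0 → 0: weight = 2, length = 1, mean = 2/1 ≈ 2.000
  cycle 1 → 1: weight = 4, length = 1, mean = 4/1 ≈ 4.000
  cycle 2 → 2: weight = 9, length = 1, mean = 9/1 ≈ 9.000
  cycle 0 → 1 → 0: weight = 12, length = 2, mean = 12/2 ≈ 6.000
  cycle 0 → 2 → 0: weight = 10, length = 2, mean = 10/2 ≈ 5.000
  cycle 1 → 0 → 1: weight = 12, length = 2, mean = 12/2 ≈ 6.000
Minimum mean = 2.000, attained e.g. along the cycle 0 → 0 with weight 2 and length 1. So λ(A) = 2/1 = 2.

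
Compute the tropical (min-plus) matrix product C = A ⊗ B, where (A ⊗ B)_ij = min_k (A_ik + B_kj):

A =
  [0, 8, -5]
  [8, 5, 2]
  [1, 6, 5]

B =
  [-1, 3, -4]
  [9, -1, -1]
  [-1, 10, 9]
A ⊗ B =
  [-6, 3, -4]
  [1, 4, 4]
  [0, 4, -3]

Apply the min-plus product entry-by-entry:
  C[0][0] = min over k of (A[0][0] + B[0][0] = 0 + -1 = -1, A[0][1] + B[1][0] = 8 + 9 = 17, A[0][2] + B[2][0] = -5 + -1 = -6) = -6 (attained at k = 2)
  C[0][1] = min over k of (A[0][0] + B[0][1] = 0 + 3 = 3, A[0][1] + B[1][1] = 8 + -1 = 7, A[0][2] + B[2][1] = -5 + 10 = 5) = 3 (attained at k = 0)
  C[0][2] = min over k of (A[0][0] + B[0][2] = 0 + -4 = -4, A[0][1] + B[1][2] = 8 + -1 = 7, A[0][2] + B[2][2] = -5 + 9 = 4) = -4 (attained at k = 0)
  C[1][0] = min over k of (A[1][0] + B[0][0] = 8 + -1 = 7, A[1][1] + B[1][0] = 5 + 9 = 14, A[1][2] + B[2][0] = 2 + -1 = 1) = 1 (attained at k = 2)
  C[1][1] = min over k of (A[1][0] + B[0][1] = 8 + 3 = 11, A[1][1] + B[1][1] = 5 + -1 = 4, A[1][2] + B[2][1] = 2 + 10 = 12) = 4 (attained at k = 1)
  C[1][2] = min over k of (A[1][0] + B[0][2] = 8 + -4 = 4, A[1][1] + B[1][2] = 5 + -1 = 4, A[1][2] + B[2][2] = 2 + 9 = 11) = 4 (attained at k = 0)
  C[2][0] = min over k of (A[2][0] + B[0][0] = 1 + -1 = 0, A[2][1] + B[1][0] = 6 + 9 = 15, A[2][2] + B[2][0] = 5 + -1 = 4) = 0 (attained at k = 0)
  C[2][1] = min over k of (A[2][0] + B[0][1] = 1 + 3 = 4, A[2][1] + B[1][1] = 6 + -1 = 5, A[2][2] + B[2][1] = 5 + 10 = 15) = 4 (attained at k = 0)
  C[2][2] = min over k of (A[2][0] + B[0][2] = 1 + -4 = -3, A[2][1] + B[1][2] = 6 + -1 = 5, A[2][2] + B[2][2] = 5 + 9 = 14) = -3 (attained at k = 0)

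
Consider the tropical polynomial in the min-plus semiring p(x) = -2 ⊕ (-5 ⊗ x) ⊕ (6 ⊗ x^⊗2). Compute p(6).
p(6) = -2

A tropical monomial a ⊗ x^⊗i evaluates to a + i · x. Evaluating each term at x = 6:
  Term 0 contributes -2 + 0 · 6 = -2
  Term 1 contributes -5 + 1 · 6 = 1
  Term 2 contributes 6 + 2 · 6 = 18
p(6) = ⊕ of these = min[-2, 1, 18] = -2.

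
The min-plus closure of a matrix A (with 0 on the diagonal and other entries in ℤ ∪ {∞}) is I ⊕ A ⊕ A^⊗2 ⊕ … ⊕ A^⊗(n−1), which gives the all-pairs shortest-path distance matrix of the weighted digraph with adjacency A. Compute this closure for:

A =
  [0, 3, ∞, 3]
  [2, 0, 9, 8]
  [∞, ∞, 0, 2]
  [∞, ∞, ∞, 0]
Closure =
  [0, 3, 12, 3]
  [2, 0, 9, 5]
  [∞, ∞, 0, 2]
  [∞, ∞, ∞, 0]

This is the Floyd-Warshall all-pairs shortest-path computation. For each intermediate vertex k = 0, 1, …, 3, update dist[i][j] ← min(dist[i][j], dist[i][k] + dist[k][j]). The final matrix gives, for each (i, j), the minimum total weight of any directed path from i to j (possibly empty when i = j).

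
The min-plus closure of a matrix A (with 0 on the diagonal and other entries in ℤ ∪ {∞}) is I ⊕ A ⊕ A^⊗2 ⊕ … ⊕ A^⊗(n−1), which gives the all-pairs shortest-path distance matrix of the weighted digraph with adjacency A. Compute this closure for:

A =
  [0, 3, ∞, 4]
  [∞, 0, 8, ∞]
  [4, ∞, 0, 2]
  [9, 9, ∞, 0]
Closure =
  [0, 3, 11, 4]
  [12, 0, 8, 10]
  [4, 7, 0, 2]
  [9, 9, 17, 0]

This is the Floyd-Warshall all-pairs shortest-path computation. For each intermediate vertex k = 0, 1, …, 3, update dist[i][j] ← min(dist[i][j], dist[i][k] + dist[k][j]). The final matrix gives, for each (i, j), the minimum total weight of any directed path from i to j (possibly empty when i = j).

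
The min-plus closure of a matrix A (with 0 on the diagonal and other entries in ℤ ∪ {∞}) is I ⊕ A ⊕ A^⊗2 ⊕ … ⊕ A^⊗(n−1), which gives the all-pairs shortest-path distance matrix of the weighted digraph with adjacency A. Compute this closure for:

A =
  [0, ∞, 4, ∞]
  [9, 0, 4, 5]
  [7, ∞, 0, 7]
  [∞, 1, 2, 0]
Closure =
  [0, 12, 4, 11]
  [9, 0, 4, 5]
  [7, 8, 0, 7]
  [9, 1, 2, 0]

This is the Floyd-Warshall all-pairs shortest-path computation. For each intermediate vertex k = 0, 1, …, 3, update dist[i][j] ← min(dist[i][j], dist[i][k] + dist[k][j]). The final matrix gives, for each (i, j), the minimum total weight of any directed path from i to j (possibly empty when i = j).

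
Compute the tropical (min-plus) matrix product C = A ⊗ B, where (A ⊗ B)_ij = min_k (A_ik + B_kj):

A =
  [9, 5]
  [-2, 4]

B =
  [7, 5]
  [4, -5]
A ⊗ B =
  [9, 0]
  [5, -1]

Apply the min-plus product entry-by-entry:
  C[0][0] = min over k of (A[0][0] + B[0][0] = 9 + 7 = 16, A[0][1] + B[1][0] = 5 + 4 = 9) = 9 (attained at k = 1)
  C[0][1] = min over k of (A[0][0] + B[0][1] = 9 + 5 = 14, A[0][1] + B[1][1] = 5 + -5 = 0) = 0 (attained at k = 1)
  C[1][0] = min over k of (A[1][0] + B[0][0] = -2 + 7 = 5, A[1][1] + B[1][0] = 4 + 4 = 8) = 5 (attained at k = 0)
  C[1][1] = min over k of (A[1][0] + B[0][1] = -2 + 5 = 3, A[1][1] + B[1][1] = 4 + -5 = -1) = -1 (attained at k = 1)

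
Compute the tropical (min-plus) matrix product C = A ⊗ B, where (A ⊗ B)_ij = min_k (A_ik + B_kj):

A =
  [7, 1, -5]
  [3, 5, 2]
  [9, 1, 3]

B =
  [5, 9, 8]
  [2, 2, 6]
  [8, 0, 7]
A ⊗ B =
  [3, -5, 2]
  [7, 2, 9]
  [3, 3, 7]

Apply the min-plus product entry-by-entry:
  C[0][0] = min over k of (A[0][0] + B[0][0] = 7 + 5 = 12, A[0][1] + B[1][0] = 1 + 2 = 3, A[0][2] + B[2][0] = -5 + 8 = 3) = 3 (attained at k = 1)
  C[0][1] = min over k of (A[0][0] + B[0][1] = 7 + 9 = 16, A[0][1] + B[1][1] = 1 + 2 = 3, A[0][2] + B[2][1] = -5 + 0 = -5) = -5 (attained at k = 2)
  C[0][2] = min over k of (A[0][0] + B[0][2] = 7 + 8 = 15, A[0][1] + B[1][2] = 1 + 6 = 7, A[0][2] + B[2][2] = -5 + 7 = 2) = 2 (attained at k = 2)
  C[1][0] = min over k of (A[1][0] + B[0][0] = 3 + 5 = 8, A[1][1] + B[1][0] = 5 + 2 = 7, A[1][2] + B[2][0] = 2 + 8 = 10) = 7 (attained at k = 1)
  C[1][1] = min over k of (A[1][0] + B[0][1] = 3 + 9 = 12, A[1][1] + B[1][1] = 5 + 2 = 7, A[1][2] + B[2][1] = 2 + 0 = 2) = 2 (attained at k = 2)
  C[1][2] = min over k of (A[1][0] + B[0][2] = 3 + 8 = 11, A[1][1] + B[1][2] = 5 + 6 = 11, A[1][2] + B[2][2] = 2 + 7 = 9) = 9 (attained at k = 2)
  C[2][0] = min over k of (A[2][0] + B[0][0] = 9 + 5 = 14, A[2][1] + B[1][0] = 1 + 2 = 3, A[2][2] + B[2][0] = 3 + 8 = 11) = 3 (attained at k = 1)
  C[2][1] = min over k of (A[2][0] + B[0][1] = 9 + 9 = 18, A[2][1] + B[1][1] = 1 + 2 = 3, A[2][2] + B[2][1] = 3 + 0 = 3) = 3 (attained at k = 1)
  C[2][2] = min over k of (A[2][0] + B[0][2] = 9 + 8 = 17, A[2][1] + B[1][2] = 1 + 6 = 7, A[2][2] + B[2][2] = 3 + 7 = 10) = 7 (attained at k = 1)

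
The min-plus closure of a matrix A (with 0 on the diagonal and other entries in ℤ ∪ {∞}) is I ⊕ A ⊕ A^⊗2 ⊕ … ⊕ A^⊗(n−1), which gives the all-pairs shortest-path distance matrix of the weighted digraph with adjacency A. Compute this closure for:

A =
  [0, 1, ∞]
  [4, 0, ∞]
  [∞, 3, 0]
Closure =
  [0, 1, ∞]
  [4, 0, ∞]
  [7, 3, 0]

This is the Floyd-Warshall all-pairs shortest-path computation. For each intermediate vertex k = 0, 1, …, 2, update dist[i][j] ← min(dist[i][j], dist[i][k] + dist[k][j]). The final matrix gives, for each (i, j), the minimum total weight of any directed path from i to j (possibly empty when i = j).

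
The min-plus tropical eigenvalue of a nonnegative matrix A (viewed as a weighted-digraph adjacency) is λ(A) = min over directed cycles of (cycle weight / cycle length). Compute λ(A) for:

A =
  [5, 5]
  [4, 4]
λ(A) = 4

Enumerate directed cycles and compute their means (weight / length). Sample:
  cycle 0 → 0: weight = 5, length = 1, mean = 5/1 ≈ 5.000
  cycle 1 → 1: weight = 4, length = 1, mean = 4/1 ≈ 4.000
  cycle 0 → 1 → 0: weight = 9, length = 2, mean = 9/2 ≈ 4.500
  cycle 1 → 0 → 1: weight = 9, length = 2, mean = 9/2 ≈ 4.500
Minimum mean = 4.000, attained e.g. along the cycle 1 → 1 with weight 4 and length 1. So λ(A) = 4/1 = 4.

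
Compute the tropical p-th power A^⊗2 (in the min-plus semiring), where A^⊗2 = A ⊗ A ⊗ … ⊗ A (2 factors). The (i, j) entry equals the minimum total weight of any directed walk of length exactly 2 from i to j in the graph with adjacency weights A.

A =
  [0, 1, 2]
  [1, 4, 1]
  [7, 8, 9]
A^⊗2 =
  [0, 1, 2]
  [1, 2, 3]
  [7, 8, 9]

Each entry (A^⊗2)_ij equals the minimum over all length-2 walks i = v_0 → v_1 → … → v_2 = j of Σ_t A[v_t][v_{t+1}]. For example, for (i, j) = (0, 2) we minimise over 3 possible intermediate vertex sequences; the minimum is 2, attained along the walk 0 → 0 → 2.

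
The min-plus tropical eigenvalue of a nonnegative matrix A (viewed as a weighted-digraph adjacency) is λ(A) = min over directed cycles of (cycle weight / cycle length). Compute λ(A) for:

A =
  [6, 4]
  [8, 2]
λ(A) = 2

Enumerate directed cycles and compute their means (weight / length). Sample:
  cycle 0 → 0: weight = 6, length = 1, mean = 6/1 ≈ 6.000
  cycle 1 → 1: weight = 2, length = 1, mean = 2/1 ≈ 2.000
  cycle 0 → 1 → 0: weight = 12, length = 2, mean = 12/2 ≈ 6.000
  cycle 1 → 0 → 1: weight = 12, length = 2, mean = 12/2 ≈ 6.000
Minimum mean = 2.000, attained e.g. along the cycle 1 → 1 with weight 2 and length 1. So λ(A) = 2/1 = 2.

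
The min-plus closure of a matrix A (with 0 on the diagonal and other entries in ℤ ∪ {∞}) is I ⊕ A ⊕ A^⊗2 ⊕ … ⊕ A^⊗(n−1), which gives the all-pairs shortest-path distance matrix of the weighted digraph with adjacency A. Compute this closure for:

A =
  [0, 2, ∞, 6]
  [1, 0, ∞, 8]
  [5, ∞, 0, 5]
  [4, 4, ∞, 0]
Closure =
  [0, 2, ∞, 6]
  [1, 0, ∞, 7]
  [5, 7, 0, 5]
  [4, 4, ∞, 0]

This is the Floyd-Warshall all-pairs shortest-path computation. For each intermediate vertex k = 0, 1, …, 3, update dist[i][j] ← min(dist[i][j], dist[i][k] + dist[k][j]). The final matrix gives, for each (i, j), the minimum total weight of any directed path from i to j (possibly empty when i = j).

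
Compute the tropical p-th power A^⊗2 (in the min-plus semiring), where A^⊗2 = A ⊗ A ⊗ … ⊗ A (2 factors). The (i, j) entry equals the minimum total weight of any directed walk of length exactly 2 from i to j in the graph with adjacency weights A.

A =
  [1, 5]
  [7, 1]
A^⊗2 =
  [2, 6]
  [8, 2]

Each entry (A^⊗2)_ij equals the minimum over all length-2 walks i = v_0 → v_1 → … → v_2 = j of Σ_t A[v_t][v_{t+1}]. For example, for (i, j) = (0, 1) we minimise over 2 possible intermediate vertex sequences; the minimum is 6, attained along the walk 0 → 0 → 1.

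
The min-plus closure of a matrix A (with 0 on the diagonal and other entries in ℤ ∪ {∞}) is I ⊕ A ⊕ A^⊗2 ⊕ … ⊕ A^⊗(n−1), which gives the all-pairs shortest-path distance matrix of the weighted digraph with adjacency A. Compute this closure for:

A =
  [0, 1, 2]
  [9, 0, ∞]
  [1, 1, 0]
Closure =
  [0, 1, 2]
  [9, 0, 11]
  [1, 1, 0]

This is the Floyd-Warshall all-pairs shortest-path computation. For each intermediate vertex k = 0, 1, …, 2, update dist[i][j] ← min(dist[i][j], dist[i][k] + dist[k][j]). The final matrix gives, for each (i, j), the minimum total weight of any directed path from i to j (possibly empty when i = j).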